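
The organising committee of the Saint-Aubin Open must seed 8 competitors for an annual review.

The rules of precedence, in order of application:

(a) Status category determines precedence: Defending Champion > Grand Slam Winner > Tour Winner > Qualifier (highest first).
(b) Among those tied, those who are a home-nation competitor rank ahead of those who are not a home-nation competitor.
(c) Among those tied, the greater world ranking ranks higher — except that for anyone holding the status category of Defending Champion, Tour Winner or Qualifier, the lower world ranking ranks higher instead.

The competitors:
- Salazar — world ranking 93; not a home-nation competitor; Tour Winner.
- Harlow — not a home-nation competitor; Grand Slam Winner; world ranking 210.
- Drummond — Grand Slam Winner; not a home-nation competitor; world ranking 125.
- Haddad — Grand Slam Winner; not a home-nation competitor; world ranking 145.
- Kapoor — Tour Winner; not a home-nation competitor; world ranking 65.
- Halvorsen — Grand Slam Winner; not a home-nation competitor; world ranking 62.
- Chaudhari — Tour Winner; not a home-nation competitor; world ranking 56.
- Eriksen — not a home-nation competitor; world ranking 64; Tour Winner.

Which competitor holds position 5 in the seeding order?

Chaudhari

By status category: Harlow, Haddad, Drummond and Halvorsen (Grand Slam Winner); then Chaudhari, Eriksen, Kapoor and Salazar (Tour Winner).
Harlow, Haddad, Drummond and Halvorsen are each not a home-nation competitor, so the next rule applies.
Among Harlow, Haddad, Drummond and Halvorsen, by world ranking (higher first): Harlow (210) before Haddad (145) before Drummond (125) before Halvorsen (62).
Chaudhari, Eriksen, Kapoor and Salazar are each not a home-nation competitor, so the next rule applies.
Among Chaudhari, Eriksen, Kapoor and Salazar, by world ranking (lower first) (reversed rule for this group): Chaudhari (56) before Eriksen (64) before Kapoor (65) before Salazar (93).
Order: Harlow, Haddad, Drummond, Halvorsen, Chaudhari, Eriksen, Kapoor, Salazar.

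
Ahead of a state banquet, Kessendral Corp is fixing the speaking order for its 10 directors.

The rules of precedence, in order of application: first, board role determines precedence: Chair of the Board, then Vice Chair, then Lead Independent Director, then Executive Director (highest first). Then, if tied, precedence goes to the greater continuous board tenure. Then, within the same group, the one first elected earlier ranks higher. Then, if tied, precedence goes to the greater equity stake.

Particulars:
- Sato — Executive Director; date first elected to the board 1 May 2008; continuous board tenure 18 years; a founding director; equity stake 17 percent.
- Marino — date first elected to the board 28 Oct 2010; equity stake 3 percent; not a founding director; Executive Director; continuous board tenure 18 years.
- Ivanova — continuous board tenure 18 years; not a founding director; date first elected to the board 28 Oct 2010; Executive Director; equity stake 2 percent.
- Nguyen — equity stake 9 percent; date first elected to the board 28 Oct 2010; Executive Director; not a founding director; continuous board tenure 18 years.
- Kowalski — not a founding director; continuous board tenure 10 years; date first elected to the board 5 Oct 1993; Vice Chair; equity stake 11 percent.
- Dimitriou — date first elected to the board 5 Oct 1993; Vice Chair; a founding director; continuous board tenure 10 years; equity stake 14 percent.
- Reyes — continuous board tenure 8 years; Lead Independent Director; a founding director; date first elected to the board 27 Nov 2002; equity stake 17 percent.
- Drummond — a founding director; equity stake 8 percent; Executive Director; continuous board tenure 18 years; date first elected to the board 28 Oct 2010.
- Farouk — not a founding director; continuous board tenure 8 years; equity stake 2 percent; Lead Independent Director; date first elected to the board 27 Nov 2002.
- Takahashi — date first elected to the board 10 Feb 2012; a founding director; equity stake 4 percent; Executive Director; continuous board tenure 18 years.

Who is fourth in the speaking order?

By board role: Dimitriou and Kowalski (Vice Chair); then Reyes and Farouk (Lead Independent Director); then Sato, Nguyen, Drummond, Marino, Ivanova and Takahashi (Executive Director).
Dimitriou and Kowalski both have continuous board tenure 10 years, so the next rule applies.
Dimitriou and Kowalski both have date first elected to the board 5 Oct 1993, so the next rule applies.
Among Dimitriou and Kowalski, by equity stake (higher first): Dimitriou (14 percent) before Kowalski (11 percent).
Reyes and Farouk both have continuous board tenure 8 years, so the next rule applies.
Reyes and Farouk both have date first elected to the board 27 Nov 2002, so the next rule applies.
Among Reyes and Farouk, by equity stake (higher first): Reyes (17 percent) before Farouk (2 percent).
Sato, Nguyen, Drummond, Marino, Ivanova and Takahashi all have continuous board tenure 18 years, so the next rule applies.
Among Sato, Nguyen, Drummond, Marino, Ivanova and Takahashi, by date first elected to the board (earlier first): Sato (1 May 2008) before Nguyen, Drummond, Marino and Ivanova (28 Oct 2010) before Takahashi (10 Feb 2012).
Among Nguyen, Drummond, Marino and Ivanova, by equity stake (higher first): Nguyen (9 percent) before Drummond (8 percent) before Marino (3 percent) before Ivanova (2 percent).
Order: Dimitriou, Kowalski, Reyes, Farouk, Sato, Nguyen, Drummond, Marino, Ivanova, Takahashi.

Farouk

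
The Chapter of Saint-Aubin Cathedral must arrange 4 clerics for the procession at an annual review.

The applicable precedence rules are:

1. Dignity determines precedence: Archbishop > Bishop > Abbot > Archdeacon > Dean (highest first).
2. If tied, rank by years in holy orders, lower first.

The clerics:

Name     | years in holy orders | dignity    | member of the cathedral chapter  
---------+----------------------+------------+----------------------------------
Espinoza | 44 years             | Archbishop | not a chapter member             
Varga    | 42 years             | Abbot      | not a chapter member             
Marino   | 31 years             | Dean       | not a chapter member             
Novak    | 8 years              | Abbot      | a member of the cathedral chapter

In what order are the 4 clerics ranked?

By dignity: Espinoza (Archbishop); then Novak and Varga (Abbot); then Marino (Dean).
Among Novak and Varga, by years in holy orders (lower first): Novak (8 years) before Varga (42 years).
Full order: Espinoza, Novak, Varga, Marino.

Espinoza, Novak, Varga, Marino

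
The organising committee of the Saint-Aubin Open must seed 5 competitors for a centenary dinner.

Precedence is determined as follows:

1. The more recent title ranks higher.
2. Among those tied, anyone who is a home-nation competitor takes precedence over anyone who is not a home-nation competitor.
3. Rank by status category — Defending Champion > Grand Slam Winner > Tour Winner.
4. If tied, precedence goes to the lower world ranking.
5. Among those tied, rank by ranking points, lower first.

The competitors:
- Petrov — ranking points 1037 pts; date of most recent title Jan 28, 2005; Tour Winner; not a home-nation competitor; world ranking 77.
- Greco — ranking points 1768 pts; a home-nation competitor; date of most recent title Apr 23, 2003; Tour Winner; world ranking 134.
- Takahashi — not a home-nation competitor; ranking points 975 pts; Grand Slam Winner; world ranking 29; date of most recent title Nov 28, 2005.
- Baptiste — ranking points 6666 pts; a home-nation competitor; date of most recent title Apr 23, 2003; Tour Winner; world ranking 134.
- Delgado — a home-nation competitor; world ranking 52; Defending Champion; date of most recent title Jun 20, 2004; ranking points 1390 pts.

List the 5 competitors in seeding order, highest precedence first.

Takahashi, Petrov, Delgado, Greco, Baptiste

By date of most recent title (later first): Takahashi (Nov 28, 2005); then Petrov (Jan 28, 2005); then Delgado (Jun 20, 2004); then Greco and Baptiste (both Apr 23, 2003).
Greco and Baptiste are each a home-nation competitor, so the next rule applies.
Greco and Baptiste are each Tour Winner, so the next rule applies.
Greco and Baptiste both have world ranking 134, so the next rule applies.
Among Greco and Baptiste, by ranking points (lower first): Greco (1768 pts) before Baptiste (6666 pts).
Full order: Takahashi, Petrov, Delgado, Greco, Baptiste.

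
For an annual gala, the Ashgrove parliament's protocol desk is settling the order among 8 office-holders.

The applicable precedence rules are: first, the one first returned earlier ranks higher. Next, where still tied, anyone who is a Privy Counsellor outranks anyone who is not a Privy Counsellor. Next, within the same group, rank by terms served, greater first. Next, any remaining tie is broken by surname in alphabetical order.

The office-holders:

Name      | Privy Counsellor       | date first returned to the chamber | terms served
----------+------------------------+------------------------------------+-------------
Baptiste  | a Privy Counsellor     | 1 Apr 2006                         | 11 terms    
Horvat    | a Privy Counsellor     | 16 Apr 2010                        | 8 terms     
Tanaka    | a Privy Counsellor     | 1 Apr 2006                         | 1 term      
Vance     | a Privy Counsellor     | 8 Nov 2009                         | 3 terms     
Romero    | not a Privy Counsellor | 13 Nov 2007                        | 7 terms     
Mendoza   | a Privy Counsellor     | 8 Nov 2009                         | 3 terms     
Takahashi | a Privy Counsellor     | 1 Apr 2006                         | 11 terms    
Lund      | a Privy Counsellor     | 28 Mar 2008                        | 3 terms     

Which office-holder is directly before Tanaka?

By date first returned to the chamber (earlier first): Baptiste, Takahashi and Tanaka (each 1 Apr 2006); then Romero (13 Nov 2007); then Lund (28 Mar 2008); then Mendoza and Vance (both 8 Nov 2009); then Horvat (16 Apr 2010).
Baptiste, Takahashi and Tanaka are each a Privy Counsellor, so the next rule applies.
Among Baptiste, Takahashi and Tanaka, by terms served (higher first): Baptiste and Takahashi (11 terms) before Tanaka (1 term).
Among Baptiste and Takahashi, alphabetically by surname: Baptiste before Takahashi.
Mendoza and Vance are each a Privy Counsellor, so the next rule applies.
Mendoza and Vance both have terms served 3 terms, so the next rule applies.
Among Mendoza and Vance, alphabetically by surname: Mendoza before Vance.
Order: Baptiste, Takahashi, Tanaka, Romero, Lund, Mendoza, Vance, Horvat.

Takahashi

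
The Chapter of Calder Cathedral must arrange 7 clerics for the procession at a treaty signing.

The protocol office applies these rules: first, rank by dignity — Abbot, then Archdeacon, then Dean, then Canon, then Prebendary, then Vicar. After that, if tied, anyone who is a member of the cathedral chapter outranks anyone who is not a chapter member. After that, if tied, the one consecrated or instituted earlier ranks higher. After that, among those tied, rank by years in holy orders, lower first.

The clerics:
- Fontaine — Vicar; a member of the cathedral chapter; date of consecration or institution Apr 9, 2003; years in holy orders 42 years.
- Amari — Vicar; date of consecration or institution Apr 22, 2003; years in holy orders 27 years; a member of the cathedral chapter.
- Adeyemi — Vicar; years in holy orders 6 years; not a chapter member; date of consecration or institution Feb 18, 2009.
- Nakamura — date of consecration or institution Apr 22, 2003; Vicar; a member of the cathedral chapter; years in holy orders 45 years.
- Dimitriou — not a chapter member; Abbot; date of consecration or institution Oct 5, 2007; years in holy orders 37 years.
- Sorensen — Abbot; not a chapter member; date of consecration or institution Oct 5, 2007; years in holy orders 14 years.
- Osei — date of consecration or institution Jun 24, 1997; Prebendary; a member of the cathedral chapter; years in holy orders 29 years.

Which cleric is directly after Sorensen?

By dignity: Sorensen and Dimitriou (Abbot); then Osei (Prebendary); then Fontaine, Amari, Nakamura and Adeyemi (Vicar).
Sorensen and Dimitriou are each not a chapter member, so the next rule applies.
Sorensen and Dimitriou both have date of consecration or institution Oct 5, 2007, so the next rule applies.
Among Sorensen and Dimitriou, by years in holy orders (lower first): Sorensen (14 years) before Dimitriou (37 years).
Among Fontaine, Amari, Nakamura and Adeyemi, a member of the cathedral chapter before not a chapter member: Fontaine, Amari and Nakamura (a member of the cathedral chapter) before Adeyemi (not a chapter member).
Among Fontaine, Amari and Nakamura, by date of consecration or institution (earlier first): Fontaine (Apr 9, 2003) before Amari and Nakamura (Apr 22, 2003).
Among Amari and Nakamura, by years in holy orders (lower first): Amari (27 years) before Nakamura (45 years).
Order: Sorensen, Dimitriou, Osei, Fontaine, Amari, Nakamura, Adeyemi.

Dimitriou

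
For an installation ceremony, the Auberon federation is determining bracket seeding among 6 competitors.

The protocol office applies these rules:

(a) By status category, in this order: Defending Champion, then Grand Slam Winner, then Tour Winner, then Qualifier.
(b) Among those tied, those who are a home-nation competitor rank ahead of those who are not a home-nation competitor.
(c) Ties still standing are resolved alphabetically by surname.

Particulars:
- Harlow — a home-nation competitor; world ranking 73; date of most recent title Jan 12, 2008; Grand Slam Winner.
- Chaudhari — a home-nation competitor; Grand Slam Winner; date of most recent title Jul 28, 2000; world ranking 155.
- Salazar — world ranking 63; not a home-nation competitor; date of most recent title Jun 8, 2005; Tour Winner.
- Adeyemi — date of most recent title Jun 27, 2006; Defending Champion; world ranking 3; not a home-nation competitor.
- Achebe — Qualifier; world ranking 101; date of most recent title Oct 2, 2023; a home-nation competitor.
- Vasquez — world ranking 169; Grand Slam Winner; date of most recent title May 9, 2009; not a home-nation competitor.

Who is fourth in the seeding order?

By status category: Adeyemi (Defending Champion); then Chaudhari, Harlow and Vasquez (Grand Slam Winner); then Salazar (Tour Winner); then Achebe (Qualifier).
Among Chaudhari, Harlow and Vasquez, a home-nation competitor before not a home-nation competitor: Chaudhari and Harlow (a home-nation competitor) before Vasquez (not a home-nation competitor).
Among Chaudhari and Harlow, alphabetically by surname: Chaudhari before Harlow.
Order: Adeyemi, Chaudhari, Harlow, Vasquez, Salazar, Achebe.

Vasquez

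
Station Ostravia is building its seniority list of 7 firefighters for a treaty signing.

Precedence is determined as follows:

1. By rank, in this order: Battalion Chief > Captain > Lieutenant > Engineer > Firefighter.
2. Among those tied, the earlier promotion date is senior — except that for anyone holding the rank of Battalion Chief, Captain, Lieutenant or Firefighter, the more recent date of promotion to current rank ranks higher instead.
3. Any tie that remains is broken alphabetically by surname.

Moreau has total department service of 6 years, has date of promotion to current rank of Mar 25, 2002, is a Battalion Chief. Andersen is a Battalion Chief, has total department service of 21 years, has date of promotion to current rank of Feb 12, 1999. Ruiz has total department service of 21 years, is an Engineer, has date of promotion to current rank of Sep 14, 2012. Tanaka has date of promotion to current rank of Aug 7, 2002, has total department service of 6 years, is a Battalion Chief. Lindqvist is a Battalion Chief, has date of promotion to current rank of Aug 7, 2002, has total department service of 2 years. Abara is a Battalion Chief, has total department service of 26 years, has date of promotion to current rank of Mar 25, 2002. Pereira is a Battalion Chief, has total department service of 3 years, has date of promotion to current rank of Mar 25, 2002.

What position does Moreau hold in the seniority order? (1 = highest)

4

By rank: Lindqvist, Tanaka, Abara, Moreau, Pereira and Andersen (Battalion Chief); then Ruiz (Engineer).
Among Lindqvist, Tanaka, Abara, Moreau, Pereira and Andersen, by date of promotion to current rank (later first) (reversed rule for this group): Lindqvist and Tanaka (Aug 7, 2002) before Abara, Moreau and Pereira (Mar 25, 2002) before Andersen (Feb 12, 1999).
Among Lindqvist and Tanaka, alphabetically by surname: Lindqvist before Tanaka.
Among Abara, Moreau and Pereira, alphabetically by surname: Abara before Moreau before Pereira.
Order: Lindqvist, Tanaka, Abara, Moreau, Pereira, Andersen, Ruiz. So position 4.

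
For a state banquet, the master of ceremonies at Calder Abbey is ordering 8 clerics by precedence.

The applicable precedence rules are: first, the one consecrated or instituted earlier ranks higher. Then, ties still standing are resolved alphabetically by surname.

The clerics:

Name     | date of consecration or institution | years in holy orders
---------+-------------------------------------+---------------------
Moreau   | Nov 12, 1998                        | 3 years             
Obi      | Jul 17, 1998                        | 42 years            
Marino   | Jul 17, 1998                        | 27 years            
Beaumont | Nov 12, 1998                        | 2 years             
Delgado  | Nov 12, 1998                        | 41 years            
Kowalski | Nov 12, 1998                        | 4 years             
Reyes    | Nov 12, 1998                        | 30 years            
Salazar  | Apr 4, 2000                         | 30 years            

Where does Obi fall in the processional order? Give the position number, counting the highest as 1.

By date of consecration or institution (earlier first): Marino and Obi (both Jul 17, 1998); then Beaumont, Delgado, Kowalski, Moreau and Reyes (each Nov 12, 1998); then Salazar (Apr 4, 2000).
Among Marino and Obi, alphabetically by surname: Marino before Obi.
Among Beaumont, Delgado, Kowalski, Moreau and Reyes, alphabetically by surname: Beaumont before Delgado before Kowalski before Moreau before Reyes.
Order: Marino, Obi, Beaumont, Delgado, Kowalski, Moreau, Reyes, Salazar. So position 2.

2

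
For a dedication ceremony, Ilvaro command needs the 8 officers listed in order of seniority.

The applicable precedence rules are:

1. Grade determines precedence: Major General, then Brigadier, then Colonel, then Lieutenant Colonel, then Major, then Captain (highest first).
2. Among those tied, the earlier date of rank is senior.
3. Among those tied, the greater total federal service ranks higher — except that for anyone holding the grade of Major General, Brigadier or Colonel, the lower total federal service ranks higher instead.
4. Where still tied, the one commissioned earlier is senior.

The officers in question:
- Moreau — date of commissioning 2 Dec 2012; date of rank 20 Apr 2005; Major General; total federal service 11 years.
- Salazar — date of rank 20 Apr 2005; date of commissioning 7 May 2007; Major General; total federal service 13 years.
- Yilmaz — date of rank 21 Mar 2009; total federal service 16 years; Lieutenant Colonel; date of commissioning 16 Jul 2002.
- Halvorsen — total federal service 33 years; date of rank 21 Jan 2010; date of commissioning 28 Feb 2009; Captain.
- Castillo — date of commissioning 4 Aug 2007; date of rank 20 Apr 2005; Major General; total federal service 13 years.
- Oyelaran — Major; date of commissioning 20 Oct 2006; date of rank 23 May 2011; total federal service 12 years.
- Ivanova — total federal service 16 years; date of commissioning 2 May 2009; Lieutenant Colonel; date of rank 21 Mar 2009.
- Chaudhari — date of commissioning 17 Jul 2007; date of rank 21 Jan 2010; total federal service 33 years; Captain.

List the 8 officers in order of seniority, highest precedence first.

Moreau, Salazar, Castillo, Yilmaz, Ivanova, Oyelaran, Chaudhari, Halvorsen

By grade: Moreau, Salazar and Castillo (Major General); then Yilmaz and Ivanova (Lieutenant Colonel); then Oyelaran (Major); then Chaudhari and Halvorsen (Captain).
Moreau, Salazar and Castillo all have date of rank 20 Apr 2005, so the next rule applies.
Among Moreau, Salazar and Castillo, by total federal service (lower first) (reversed rule for this group): Moreau (11 years) before Salazar and Castillo (13 years).
Among Salazar and Castillo, by date of commissioning (earlier first): Salazar (7 May 2007) before Castillo (4 Aug 2007).
Yilmaz and Ivanova both have date of rank 21 Mar 2009, so the next rule applies.
Yilmaz and Ivanova both have total federal service 16 years, so the next rule applies.
Among Yilmaz and Ivanova, by date of commissioning (earlier first): Yilmaz (16 Jul 2002) before Ivanova (2 May 2009).
Chaudhari and Halvorsen both have date of rank 21 Jan 2010, so the next rule applies.
Chaudhari and Halvorsen both have total federal service 33 years, so the next rule applies.
Among Chaudhari and Halvorsen, by date of commissioning (earlier first): Chaudhari (17 Jul 2007) before Halvorsen (28 Feb 2009).
Full order: Moreau, Salazar, Castillo, Yilmaz, Ivanova, Oyelaran, Chaudhari, Halvorsen.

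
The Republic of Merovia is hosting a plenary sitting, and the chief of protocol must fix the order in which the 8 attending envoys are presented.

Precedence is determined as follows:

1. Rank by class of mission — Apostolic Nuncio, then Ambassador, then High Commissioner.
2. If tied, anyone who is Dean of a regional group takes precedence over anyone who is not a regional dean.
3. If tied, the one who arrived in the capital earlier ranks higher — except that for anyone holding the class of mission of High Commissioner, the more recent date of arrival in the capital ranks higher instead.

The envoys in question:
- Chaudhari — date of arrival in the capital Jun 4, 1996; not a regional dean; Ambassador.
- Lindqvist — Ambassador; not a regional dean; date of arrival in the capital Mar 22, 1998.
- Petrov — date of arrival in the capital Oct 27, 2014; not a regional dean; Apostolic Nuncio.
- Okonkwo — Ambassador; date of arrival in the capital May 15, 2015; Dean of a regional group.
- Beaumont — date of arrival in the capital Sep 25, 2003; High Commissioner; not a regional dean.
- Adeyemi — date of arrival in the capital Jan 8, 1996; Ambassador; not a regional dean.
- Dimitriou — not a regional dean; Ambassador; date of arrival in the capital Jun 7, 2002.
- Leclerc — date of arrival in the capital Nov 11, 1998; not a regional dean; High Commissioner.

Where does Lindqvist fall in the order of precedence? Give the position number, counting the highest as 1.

By class of mission: Petrov (Apostolic Nuncio); then Okonkwo, Adeyemi, Chaudhari, Lindqvist and Dimitriou (Ambassador); then Beaumont and Leclerc (High Commissioner).
Among Okonkwo, Adeyemi, Chaudhari, Lindqvist and Dimitriou, Dean of a regional group before not a regional dean: Okonkwo (Dean of a regional group) before Adeyemi, Chaudhari, Lindqvist and Dimitriou (not a regional dean).
Among Adeyemi, Chaudhari, Lindqvist and Dimitriou, by date of arrival in the capital (earlier first): Adeyemi (Jan 8, 1996) before Chaudhari (Jun 4, 1996) before Lindqvist (Mar 22, 1998) before Dimitriou (Jun 7, 2002).
Beaumont and Leclerc are each not a regional dean, so the next rule applies.
Among Beaumont and Leclerc, by date of arrival in the capital (later first) (reversed rule for this group): Beaumont (Sep 25, 2003) before Leclerc (Nov 11, 1998).
Order: Petrov, Okonkwo, Adeyemi, Chaudhari, Lindqvist, Dimitriou, Beaumont, Leclerc. So position 5.

5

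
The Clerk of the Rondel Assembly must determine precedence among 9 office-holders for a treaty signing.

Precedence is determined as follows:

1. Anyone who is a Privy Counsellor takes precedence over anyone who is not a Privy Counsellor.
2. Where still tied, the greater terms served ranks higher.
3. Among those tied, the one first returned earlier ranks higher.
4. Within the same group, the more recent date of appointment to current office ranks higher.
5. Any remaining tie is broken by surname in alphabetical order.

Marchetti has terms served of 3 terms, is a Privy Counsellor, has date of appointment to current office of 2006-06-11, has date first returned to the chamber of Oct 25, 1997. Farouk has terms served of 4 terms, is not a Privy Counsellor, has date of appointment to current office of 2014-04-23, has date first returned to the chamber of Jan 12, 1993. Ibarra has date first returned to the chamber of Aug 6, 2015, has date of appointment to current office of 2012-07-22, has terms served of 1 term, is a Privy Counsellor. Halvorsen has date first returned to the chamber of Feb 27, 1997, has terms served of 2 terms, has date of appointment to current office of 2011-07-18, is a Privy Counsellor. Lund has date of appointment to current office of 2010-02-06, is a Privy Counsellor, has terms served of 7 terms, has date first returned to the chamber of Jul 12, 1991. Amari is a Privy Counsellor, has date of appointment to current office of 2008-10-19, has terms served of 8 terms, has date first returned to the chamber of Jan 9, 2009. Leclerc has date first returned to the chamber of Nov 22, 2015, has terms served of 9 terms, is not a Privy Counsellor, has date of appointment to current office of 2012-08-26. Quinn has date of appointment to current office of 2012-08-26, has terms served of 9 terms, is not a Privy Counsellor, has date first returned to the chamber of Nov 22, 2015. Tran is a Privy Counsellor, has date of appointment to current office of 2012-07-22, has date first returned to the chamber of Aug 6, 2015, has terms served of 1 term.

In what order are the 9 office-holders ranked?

Amari, Lund, Marchetti, Halvorsen, Ibarra, Tran, Leclerc, Quinn, Farouk

By the first rule: Amari, Lund, Marchetti, Halvorsen, Ibarra and Tran (each a Privy Counsellor); then Leclerc, Quinn and Farouk (each not a Privy Counsellor).
Among Amari, Lund, Marchetti, Halvorsen, Ibarra and Tran, by terms served (higher first): Amari (8 terms) before Lund (7 terms) before Marchetti (3 terms) before Halvorsen (2 terms) before Ibarra and Tran (1 term).
Ibarra and Tran both have date first returned to the chamber Aug 6, 2015, so the next rule applies.
Ibarra and Tran both have date of appointment to current office 2012-07-22, so the next rule applies.
Among Ibarra and Tran, alphabetically by surname: Ibarra before Tran.
Among Leclerc, Quinn and Farouk, by terms served (higher first): Leclerc and Quinn (9 terms) before Farouk (4 terms).
Leclerc and Quinn both have date first returned to the chamber Nov 22, 2015, so the next rule applies.
Leclerc and Quinn both have date of appointment to current office 2012-08-26, so the next rule applies.
Among Leclerc and Quinn, alphabetically by surname: Leclerc before Quinn.
Full order: Amari, Lund, Marchetti, Halvorsen, Ibarra, Tran, Leclerc, Quinn, Farouk.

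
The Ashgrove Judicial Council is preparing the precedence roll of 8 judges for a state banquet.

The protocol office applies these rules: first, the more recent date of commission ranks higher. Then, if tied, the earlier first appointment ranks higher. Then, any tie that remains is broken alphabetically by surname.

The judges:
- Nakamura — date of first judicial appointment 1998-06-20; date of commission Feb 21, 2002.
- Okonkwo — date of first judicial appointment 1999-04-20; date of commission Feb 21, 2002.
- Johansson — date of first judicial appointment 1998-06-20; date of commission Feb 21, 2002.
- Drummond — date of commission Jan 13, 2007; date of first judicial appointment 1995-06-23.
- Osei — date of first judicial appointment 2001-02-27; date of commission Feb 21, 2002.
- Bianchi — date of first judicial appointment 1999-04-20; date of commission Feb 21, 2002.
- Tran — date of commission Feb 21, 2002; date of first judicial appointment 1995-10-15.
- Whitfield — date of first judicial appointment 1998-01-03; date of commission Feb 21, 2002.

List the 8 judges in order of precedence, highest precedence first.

By date of commission (later first): Drummond (Jan 13, 2007); then Tran, Whitfield, Johansson, Nakamura, Bianchi, Okonkwo and Osei (each Feb 21, 2002).
Among Tran, Whitfield, Johansson, Nakamura, Bianchi, Okonkwo and Osei, by date of first judicial appointment (earlier first): Tran (1995-10-15) before Whitfield (1998-01-03) before Johansson and Nakamura (1998-06-20) before Bianchi and Okonkwo (1999-04-20) before Osei (2001-02-27).
Among Johansson and Nakamura, alphabetically by surname: Johansson before Nakamura.
Among Bianchi and Okonkwo, alphabetically by surname: Bianchi before Okonkwo.
Full order: Drummond, Tran, Whitfield, Johansson, Nakamura, Bianchi, Okonkwo, Osei.

Drummond, Tran, Whitfield, Johansson, Nakamura, Bianchi, Okonkwo, Osei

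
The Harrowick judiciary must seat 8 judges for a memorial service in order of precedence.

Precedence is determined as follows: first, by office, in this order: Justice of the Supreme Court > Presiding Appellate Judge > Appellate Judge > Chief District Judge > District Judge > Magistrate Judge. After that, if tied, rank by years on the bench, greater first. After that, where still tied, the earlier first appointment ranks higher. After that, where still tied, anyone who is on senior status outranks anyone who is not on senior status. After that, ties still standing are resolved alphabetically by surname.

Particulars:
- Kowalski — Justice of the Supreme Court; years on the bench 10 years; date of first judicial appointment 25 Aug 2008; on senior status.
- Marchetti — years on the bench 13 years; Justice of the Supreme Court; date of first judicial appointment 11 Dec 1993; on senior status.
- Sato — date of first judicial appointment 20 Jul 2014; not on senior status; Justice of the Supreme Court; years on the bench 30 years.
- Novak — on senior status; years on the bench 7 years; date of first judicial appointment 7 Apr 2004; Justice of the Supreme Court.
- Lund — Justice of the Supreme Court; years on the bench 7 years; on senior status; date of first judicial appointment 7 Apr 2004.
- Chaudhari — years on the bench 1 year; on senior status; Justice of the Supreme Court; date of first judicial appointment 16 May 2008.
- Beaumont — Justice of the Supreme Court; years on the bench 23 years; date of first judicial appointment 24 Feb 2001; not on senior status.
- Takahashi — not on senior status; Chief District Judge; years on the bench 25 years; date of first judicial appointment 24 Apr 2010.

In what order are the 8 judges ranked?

Sato, Beaumont, Marchetti, Kowalski, Lund, Novak, Chaudhari, Takahashi

By office: Sato, Beaumont, Marchetti, Kowalski, Lund, Novak and Chaudhari (Justice of the Supreme Court); then Takahashi (Chief District Judge).
Among Sato, Beaumont, Marchetti, Kowalski, Lund, Novak and Chaudhari, by years on the bench (higher first): Sato (30 years) before Beaumont (23 years) before Marchetti (13 years) before Kowalski (10 years) before Lund and Novak (7 years) before Chaudhari (1 year).
Lund and Novak both have date of first judicial appointment 7 Apr 2004, so the next rule applies.
Lund and Novak are each on senior status, so the next rule applies.
Among Lund and Novak, alphabetically by surname: Lund before Novak.
Full order: Sato, Beaumont, Marchetti, Kowalski, Lund, Novak, Chaudhari, Takahashi.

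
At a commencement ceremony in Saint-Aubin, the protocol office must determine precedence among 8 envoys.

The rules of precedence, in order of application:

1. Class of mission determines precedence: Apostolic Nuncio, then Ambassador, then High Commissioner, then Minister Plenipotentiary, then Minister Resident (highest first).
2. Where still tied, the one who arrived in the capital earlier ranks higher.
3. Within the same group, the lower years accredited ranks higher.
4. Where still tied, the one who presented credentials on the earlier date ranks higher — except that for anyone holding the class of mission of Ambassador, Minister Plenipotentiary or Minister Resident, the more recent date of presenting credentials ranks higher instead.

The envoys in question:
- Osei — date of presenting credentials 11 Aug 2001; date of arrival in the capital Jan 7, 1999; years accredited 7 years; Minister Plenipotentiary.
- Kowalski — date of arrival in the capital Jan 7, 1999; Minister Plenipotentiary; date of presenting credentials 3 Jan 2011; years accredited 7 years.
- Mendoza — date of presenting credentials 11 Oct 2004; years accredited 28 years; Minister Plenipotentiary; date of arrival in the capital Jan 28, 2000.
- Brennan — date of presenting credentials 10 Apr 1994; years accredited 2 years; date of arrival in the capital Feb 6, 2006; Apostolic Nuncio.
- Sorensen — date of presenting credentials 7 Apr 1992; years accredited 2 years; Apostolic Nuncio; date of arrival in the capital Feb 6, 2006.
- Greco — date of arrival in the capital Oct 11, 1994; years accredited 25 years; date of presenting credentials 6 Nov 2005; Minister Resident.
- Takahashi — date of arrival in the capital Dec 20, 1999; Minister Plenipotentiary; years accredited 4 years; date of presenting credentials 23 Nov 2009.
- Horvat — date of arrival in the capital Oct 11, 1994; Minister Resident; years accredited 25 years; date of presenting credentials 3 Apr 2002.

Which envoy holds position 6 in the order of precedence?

Mendoza

By class of mission: Sorensen and Brennan (Apostolic Nuncio); then Kowalski, Osei, Takahashi and Mendoza (Minister Plenipotentiary); then Greco and Horvat (Minister Resident).
Sorensen and Brennan both have date of arrival in the capital Feb 6, 2006, so the next rule applies.
Sorensen and Brennan both have years accredited 2 years, so the next rule applies.
Among Sorensen and Brennan, by date of presenting credentials (earlier first): Sorensen (7 Apr 1992) before Brennan (10 Apr 1994).
Among Kowalski, Osei, Takahashi and Mendoza, by date of arrival in the capital (earlier first): Kowalski and Osei (Jan 7, 1999) before Takahashi (Dec 20, 1999) before Mendoza (Jan 28, 2000).
Kowalski and Osei both have years accredited 7 years, so the next rule applies.
Among Kowalski and Osei, by date of presenting credentials (later first) (reversed rule for this group): Kowalski (3 Jan 2011) before Osei (11 Aug 2001).
Greco and Horvat both have date of arrival in the capital Oct 11, 1994, so the next rule applies.
Greco and Horvat both have years accredited 25 years, so the next rule applies.
Among Greco and Horvat, by date of presenting credentials (later first) (reversed rule for this group): Greco (6 Nov 2005) before Horvat (3 Apr 2002).
Order: Sorensen, Brennan, Kowalski, Osei, Takahashi, Mendoza, Greco, Horvat.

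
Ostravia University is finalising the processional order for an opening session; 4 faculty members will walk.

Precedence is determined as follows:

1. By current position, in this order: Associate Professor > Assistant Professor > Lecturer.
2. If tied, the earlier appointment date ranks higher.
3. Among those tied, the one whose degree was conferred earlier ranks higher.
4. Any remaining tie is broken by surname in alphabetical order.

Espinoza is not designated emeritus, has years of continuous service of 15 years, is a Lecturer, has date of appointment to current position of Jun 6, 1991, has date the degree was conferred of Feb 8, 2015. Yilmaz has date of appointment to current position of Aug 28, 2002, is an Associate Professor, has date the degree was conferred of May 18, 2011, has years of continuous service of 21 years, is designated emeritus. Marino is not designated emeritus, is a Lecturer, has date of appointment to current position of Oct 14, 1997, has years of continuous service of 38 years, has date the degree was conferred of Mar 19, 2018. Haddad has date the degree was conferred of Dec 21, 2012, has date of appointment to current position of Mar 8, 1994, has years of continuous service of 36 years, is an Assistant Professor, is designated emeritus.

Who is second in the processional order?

Haddad

By current position: Yilmaz (Associate Professor); then Haddad (Assistant Professor); then Espinoza and Marino (Lecturer).
Among Espinoza and Marino, by date of appointment to current position (earlier first): Espinoza (Jun 6, 1991) before Marino (Oct 14, 1997).
Order: Yilmaz, Haddad, Espinoza, Marino.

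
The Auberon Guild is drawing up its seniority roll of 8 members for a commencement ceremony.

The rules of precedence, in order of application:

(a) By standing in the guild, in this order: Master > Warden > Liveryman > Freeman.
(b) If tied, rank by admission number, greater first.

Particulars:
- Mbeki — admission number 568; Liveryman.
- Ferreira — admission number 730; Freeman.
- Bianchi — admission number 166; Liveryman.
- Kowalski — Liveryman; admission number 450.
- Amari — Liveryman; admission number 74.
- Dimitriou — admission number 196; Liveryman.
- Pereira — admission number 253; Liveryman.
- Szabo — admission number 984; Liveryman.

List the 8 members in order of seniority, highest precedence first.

Szabo, Mbeki, Kowalski, Pereira, Dimitriou, Bianchi, Amari, Ferreira

By standing in the guild: Szabo, Mbeki, Kowalski, Pereira, Dimitriou, Bianchi and Amari (Liveryman); then Ferreira (Freeman).
Among Szabo, Mbeki, Kowalski, Pereira, Dimitriou, Bianchi and Amari, by admission number (higher first): Szabo (984) before Mbeki (568) before Kowalski (450) before Pereira (253) before Dimitriou (196) before Bianchi (166) before Amari (74).
Full order: Szabo, Mbeki, Kowalski, Pereira, Dimitriou, Bianchi, Amari, Ferreira.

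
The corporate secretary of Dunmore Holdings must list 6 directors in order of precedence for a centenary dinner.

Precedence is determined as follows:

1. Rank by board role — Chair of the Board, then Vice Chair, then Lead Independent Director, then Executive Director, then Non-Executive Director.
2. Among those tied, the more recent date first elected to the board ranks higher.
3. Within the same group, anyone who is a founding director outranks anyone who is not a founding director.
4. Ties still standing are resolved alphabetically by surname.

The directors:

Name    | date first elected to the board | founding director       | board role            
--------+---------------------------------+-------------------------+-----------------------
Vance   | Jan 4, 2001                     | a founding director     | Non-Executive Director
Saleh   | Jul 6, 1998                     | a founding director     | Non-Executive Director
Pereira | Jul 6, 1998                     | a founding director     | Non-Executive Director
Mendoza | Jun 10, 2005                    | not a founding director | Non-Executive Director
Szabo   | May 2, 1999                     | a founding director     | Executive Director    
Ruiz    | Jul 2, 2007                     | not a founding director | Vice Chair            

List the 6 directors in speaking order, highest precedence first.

By board role: Ruiz (Vice Chair); then Szabo (Executive Director); then Mendoza, Vance, Pereira and Saleh (Non-Executive Director).
Among Mendoza, Vance, Pereira and Saleh, by date first elected to the board (later first): Mendoza (Jun 10, 2005) before Vance (Jan 4, 2001) before Pereira and Saleh (Jul 6, 1998).
Pereira and Saleh are each a founding director, so the next rule applies.
Among Pereira and Saleh, alphabetically by surname: Pereira before Saleh.
Full order: Ruiz, Szabo, Mendoza, Vance, Pereira, Saleh.

Ruiz, Szabo, Mendoza, Vance, Pereira, Saleh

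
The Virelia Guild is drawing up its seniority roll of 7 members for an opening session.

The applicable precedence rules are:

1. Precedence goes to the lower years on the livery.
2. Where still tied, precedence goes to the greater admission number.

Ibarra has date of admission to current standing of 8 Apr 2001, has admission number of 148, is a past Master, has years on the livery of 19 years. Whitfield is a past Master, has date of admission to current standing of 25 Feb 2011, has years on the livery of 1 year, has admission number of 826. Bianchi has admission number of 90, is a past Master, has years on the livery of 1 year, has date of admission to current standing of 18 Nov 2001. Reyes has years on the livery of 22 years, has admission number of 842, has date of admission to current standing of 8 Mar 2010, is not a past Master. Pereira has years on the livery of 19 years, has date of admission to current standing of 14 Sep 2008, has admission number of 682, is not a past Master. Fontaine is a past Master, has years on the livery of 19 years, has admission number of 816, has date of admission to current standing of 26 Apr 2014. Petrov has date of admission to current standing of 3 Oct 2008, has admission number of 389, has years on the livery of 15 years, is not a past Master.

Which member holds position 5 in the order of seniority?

Pereira

By years on the livery (lower first): Whitfield and Bianchi (both 1 year); then Petrov (15 years); then Fontaine, Pereira and Ibarra (each 19 years); then Reyes (22 years).
Among Whitfield and Bianchi, by admission number (higher first): Whitfield (826) before Bianchi (90).
Among Fontaine, Pereira and Ibarra, by admission number (higher first): Fontaine (816) before Pereira (682) before Ibarra (148).
Order: Whitfield, Bianchi, Petrov, Fontaine, Pereira, Ibarra, Reyes.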